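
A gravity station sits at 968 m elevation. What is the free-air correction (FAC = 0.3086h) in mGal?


FAC = 0.3086 * h
= 0.3086 * 968
= 298.7248 mGal

298.7248


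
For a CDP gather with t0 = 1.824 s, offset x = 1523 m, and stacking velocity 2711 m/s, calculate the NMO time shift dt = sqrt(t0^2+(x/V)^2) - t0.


x/Vnmo = 1523/2711 = 0.561785
(x/Vnmo)^2 = 0.315603
t0^2 = 3.326976
sqrt(3.326976 + 0.315603) = 1.908554
dt = 1.908554 - 1.824 = 0.084554

0.084554


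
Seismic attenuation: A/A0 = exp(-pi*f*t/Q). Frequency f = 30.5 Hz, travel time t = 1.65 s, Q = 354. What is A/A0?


pi*f*t/Q = pi*30.5*1.65/354 = 0.446612
A/A0 = exp(-0.446612) = 0.639792

0.639792


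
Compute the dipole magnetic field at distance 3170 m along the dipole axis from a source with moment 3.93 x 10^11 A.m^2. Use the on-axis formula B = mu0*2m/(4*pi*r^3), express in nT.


m = 3.93 x 10^11 = 393000000000 A.m^2
2m = 786000000000 A.m^2
r^3 = 3170^3 = 31855013000
B = (4pi*10^-7) * 786000000000 / (4*pi * 31855013000) * 1e9
= 987716.730289 / 400301899283.23 * 1e9
= 2467.4295 nT

2467.4295


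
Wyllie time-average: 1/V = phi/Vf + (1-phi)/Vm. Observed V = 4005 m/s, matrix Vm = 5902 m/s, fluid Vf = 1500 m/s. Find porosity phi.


1/V - 1/Vm = 1/4005 - 1/5902 = 8.025e-05
1/Vf - 1/Vm = 1/1500 - 1/5902 = 0.00049723
phi = 8.025e-05 / 0.00049723 = 0.1614

0.1614


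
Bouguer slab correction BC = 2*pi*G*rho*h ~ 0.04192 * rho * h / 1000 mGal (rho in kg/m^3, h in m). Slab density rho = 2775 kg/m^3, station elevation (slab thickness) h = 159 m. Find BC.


BC = 0.04192 * rho * h / 1000
= 0.04192 * 2775 * 159 / 1000
= 18.4962 mGal

18.4962


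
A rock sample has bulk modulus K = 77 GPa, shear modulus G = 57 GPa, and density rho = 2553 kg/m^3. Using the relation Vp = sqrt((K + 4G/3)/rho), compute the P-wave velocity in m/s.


First compute the effective modulus:
K + 4G/3 = 77e9 + 4*57e9/3 = 153000000000.0 Pa
Then divide by density:
153000000000.0 / 2553 = 59929494.7121 Pa/(kg/m^3)
Take the square root:
Vp = sqrt(59929494.7121) = 7741.41 m/s

7741.41


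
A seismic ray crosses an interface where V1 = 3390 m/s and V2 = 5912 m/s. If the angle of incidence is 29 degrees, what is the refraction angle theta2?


sin(theta1) = sin(29 deg) = 0.48481
sin(theta2) = V2/V1 * sin(theta1) = 5912/3390 * 0.48481 = 0.845485
theta2 = arcsin(0.845485) = 57.7239 degrees

57.7239


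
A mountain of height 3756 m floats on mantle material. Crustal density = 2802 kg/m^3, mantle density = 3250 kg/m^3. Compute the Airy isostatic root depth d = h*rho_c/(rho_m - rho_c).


rho_m - rho_c = 3250 - 2802 = 448
d = 3756 * 2802 / 448
= 10524312 / 448
= 23491.77 m

23491.77


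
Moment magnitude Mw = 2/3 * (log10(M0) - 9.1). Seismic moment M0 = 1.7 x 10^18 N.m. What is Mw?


log10(M0) = log10(1.7 x 10^18) = 18.2304
Mw = 2/3 * (18.2304 - 9.1)
= 2/3 * 9.1304
= 6.09

6.09


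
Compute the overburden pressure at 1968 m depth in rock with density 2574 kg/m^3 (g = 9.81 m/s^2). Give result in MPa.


P = rho * g * z / 1e6
= 2574 * 9.81 * 1968 / 1e6
= 49693849.92 / 1e6
= 49.6938 MPa

49.6938


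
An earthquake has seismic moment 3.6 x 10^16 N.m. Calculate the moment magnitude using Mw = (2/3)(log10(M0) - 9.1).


log10(M0) = log10(3.6 x 10^16) = 16.5563
Mw = 2/3 * (16.5563 - 9.1)
= 2/3 * 7.4563
= 4.97

4.97


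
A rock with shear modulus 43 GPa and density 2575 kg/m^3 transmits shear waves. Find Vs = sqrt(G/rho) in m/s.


Convert G to Pa: G = 43e9 Pa
Compute G/rho = 43e9 / 2575 = 16699029.1262
Vs = sqrt(16699029.1262) = 4086.44 m/s

4086.44


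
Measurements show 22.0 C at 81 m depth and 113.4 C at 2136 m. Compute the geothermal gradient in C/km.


dT = 113.4 - 22.0 = 91.4 C
dz = 2136 - 81 = 2055 m
gradient = dT/dz * 1000 = 91.4/2055 * 1000 = 44.4769 C/km

44.4769


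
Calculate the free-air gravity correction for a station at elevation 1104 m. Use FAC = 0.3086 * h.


FAC = 0.3086 * h
= 0.3086 * 1104
= 340.6944 mGal

340.6944


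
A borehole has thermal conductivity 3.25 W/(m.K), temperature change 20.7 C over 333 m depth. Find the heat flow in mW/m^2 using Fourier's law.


q = k * dT / dz * 1000
= 3.25 * 20.7 / 333 * 1000
= 0.202027 * 1000
= 202.027 mW/m^2

202.027


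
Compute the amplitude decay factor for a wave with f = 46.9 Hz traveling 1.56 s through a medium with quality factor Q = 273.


pi*f*t/Q = pi*46.9*1.56/273 = 0.841947
A/A0 = exp(-0.841947) = 0.430871

0.430871


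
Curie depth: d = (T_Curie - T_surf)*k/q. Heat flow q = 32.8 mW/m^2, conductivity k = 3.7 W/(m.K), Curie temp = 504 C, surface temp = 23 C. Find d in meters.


T_Curie - T_surf = 504 - 23 = 481 C
Convert q to W/m^2: 32.8 mW/m^2 = 0.0328 W/m^2
d = 481 * 3.7 / 0.0328 = 54259.15 m

54259.15


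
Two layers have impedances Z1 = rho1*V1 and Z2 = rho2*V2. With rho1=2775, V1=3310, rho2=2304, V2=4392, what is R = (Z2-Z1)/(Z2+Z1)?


Z1 = 2775 * 3310 = 9185250
Z2 = 2304 * 4392 = 10119168
R = (10119168 - 9185250) / (10119168 + 9185250) = 933918 / 19304418 = 0.0484

0.0484


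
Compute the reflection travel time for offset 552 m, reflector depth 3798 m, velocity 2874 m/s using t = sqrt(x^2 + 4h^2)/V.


x^2 + 4h^2 = 552^2 + 4*3798^2 = 304704 + 57699216 = 58003920
sqrt(58003920) = 7616.0305
t = 7616.0305 / 2874 = 2.65 s

2.65


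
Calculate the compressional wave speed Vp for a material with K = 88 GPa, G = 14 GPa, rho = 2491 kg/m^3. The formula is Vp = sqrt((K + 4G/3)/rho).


First compute the effective modulus:
K + 4G/3 = 88e9 + 4*14e9/3 = 106666666666.67 Pa
Then divide by density:
106666666666.67 / 2491 = 42820821.6245 Pa/(kg/m^3)
Take the square root:
Vp = sqrt(42820821.6245) = 6543.76 m/s

6543.76


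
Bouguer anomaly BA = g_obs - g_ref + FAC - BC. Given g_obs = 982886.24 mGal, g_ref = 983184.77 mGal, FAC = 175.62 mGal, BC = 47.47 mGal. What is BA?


BA = g_obs - g_ref + FAC - BC
= 982886.24 - 983184.77 + 175.62 - 47.47
= -170.38 mGal

-170.38


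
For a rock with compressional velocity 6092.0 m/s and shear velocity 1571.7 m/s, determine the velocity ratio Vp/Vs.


Vp/Vs = 6092.0 / 1571.7
= 3.8761

3.8761


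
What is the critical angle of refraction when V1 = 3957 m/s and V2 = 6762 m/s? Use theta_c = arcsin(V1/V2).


V1/V2 = 3957/6762 = 0.585182
theta_c = arcsin(0.585182) = 35.8158 degrees

35.8158


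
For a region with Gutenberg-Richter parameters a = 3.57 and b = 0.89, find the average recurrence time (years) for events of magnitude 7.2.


log10(N) = 3.57 - 0.89*7.2 = -2.838
N = 10^-2.838 = 0.001452
T = 1/N = 1/0.001452 = 688.6523 years

688.6523


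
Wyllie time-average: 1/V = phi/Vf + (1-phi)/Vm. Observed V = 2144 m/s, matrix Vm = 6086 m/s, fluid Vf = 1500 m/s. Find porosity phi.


1/V - 1/Vm = 1/2144 - 1/6086 = 0.00030211
1/Vf - 1/Vm = 1/1500 - 1/6086 = 0.00050236
phi = 0.00030211 / 0.00050236 = 0.6014

0.6014


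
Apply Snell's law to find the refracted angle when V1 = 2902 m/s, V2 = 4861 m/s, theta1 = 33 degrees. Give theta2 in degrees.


sin(theta1) = sin(33 deg) = 0.544639
sin(theta2) = V2/V1 * sin(theta1) = 4861/2902 * 0.544639 = 0.912299
theta2 = arcsin(0.912299) = 65.825 degrees

65.825


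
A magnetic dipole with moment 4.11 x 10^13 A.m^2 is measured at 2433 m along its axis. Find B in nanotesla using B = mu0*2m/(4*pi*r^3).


m = 4.11 x 10^13 = 41100000000000 A.m^2
2m = 82200000000000 A.m^2
r^3 = 2433^3 = 14402116737
B = (4pi*10^-7) * 82200000000000 / (4*pi * 14402116737) * 1e9
= 103295566.450032 / 180982336548.41 * 1e9
= 570749.4357 nT

570749.4357


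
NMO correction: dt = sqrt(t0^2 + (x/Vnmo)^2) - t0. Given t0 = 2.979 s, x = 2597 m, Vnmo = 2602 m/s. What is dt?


x/Vnmo = 2597/2602 = 0.998078
(x/Vnmo)^2 = 0.99616
t0^2 = 8.874441
sqrt(8.874441 + 0.99616) = 3.141751
dt = 3.141751 - 2.979 = 0.162751

0.162751


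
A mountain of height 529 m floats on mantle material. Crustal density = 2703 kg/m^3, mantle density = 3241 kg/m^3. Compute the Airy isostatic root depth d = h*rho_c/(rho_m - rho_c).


rho_m - rho_c = 3241 - 2703 = 538
d = 529 * 2703 / 538
= 1429887 / 538
= 2657.78 m

2657.78


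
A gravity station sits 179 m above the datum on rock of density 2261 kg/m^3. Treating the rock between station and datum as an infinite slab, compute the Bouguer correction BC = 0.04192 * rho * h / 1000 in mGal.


BC = 0.04192 * rho * h / 1000
= 0.04192 * 2261 * 179 / 1000
= 16.9658 mGal

16.9658


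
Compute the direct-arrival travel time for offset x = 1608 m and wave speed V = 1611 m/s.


t = x / V
= 1608 / 1611
= 0.9981 s

0.9981


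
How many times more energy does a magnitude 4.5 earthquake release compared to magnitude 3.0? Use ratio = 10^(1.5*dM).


M2 - M1 = 4.5 - 3.0 = 1.5
1.5 * 1.5 = 2.25
ratio = 10^2.25 = 177.83

177.83


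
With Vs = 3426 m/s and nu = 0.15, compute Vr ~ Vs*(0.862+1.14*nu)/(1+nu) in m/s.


Numerator factor = 0.862 + 1.14*0.15 = 1.033
Denominator = 1 + 0.15 = 1.15
Vr = 3426 * 1.033 / 1.15 = 3077.44 m/s

3077.44


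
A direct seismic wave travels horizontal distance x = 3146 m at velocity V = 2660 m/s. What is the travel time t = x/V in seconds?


t = x / V
= 3146 / 2660
= 1.1827 s

1.1827


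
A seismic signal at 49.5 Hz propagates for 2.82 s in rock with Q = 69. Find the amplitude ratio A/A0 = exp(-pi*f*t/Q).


pi*f*t/Q = pi*49.5*2.82/69 = 6.355579
A/A0 = exp(-6.355579) = 0.001737

0.001737


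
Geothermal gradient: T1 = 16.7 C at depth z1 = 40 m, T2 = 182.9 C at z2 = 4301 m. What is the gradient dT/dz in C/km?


dT = 182.9 - 16.7 = 166.2 C
dz = 4301 - 40 = 4261 m
gradient = dT/dz * 1000 = 166.2/4261 * 1000 = 39.0049 C/km

39.0049


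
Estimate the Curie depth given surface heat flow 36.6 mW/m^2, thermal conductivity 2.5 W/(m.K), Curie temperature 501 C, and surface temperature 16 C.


T_Curie - T_surf = 501 - 16 = 485 C
Convert q to W/m^2: 36.6 mW/m^2 = 0.0366 W/m^2
d = 485 * 2.5 / 0.0366 = 33128.42 m

33128.42


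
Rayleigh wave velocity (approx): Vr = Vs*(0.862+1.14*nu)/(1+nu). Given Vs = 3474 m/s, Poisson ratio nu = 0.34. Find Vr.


Numerator factor = 0.862 + 1.14*0.34 = 1.2496
Denominator = 1 + 0.34 = 1.34
Vr = 3474 * 1.2496 / 1.34 = 3239.63 m/s

3239.63


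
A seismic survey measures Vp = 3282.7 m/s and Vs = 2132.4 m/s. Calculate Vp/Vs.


Vp/Vs = 3282.7 / 2132.4
= 1.5394

1.5394


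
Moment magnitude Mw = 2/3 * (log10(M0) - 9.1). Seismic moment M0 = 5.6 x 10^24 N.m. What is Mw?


log10(M0) = log10(5.6 x 10^24) = 24.7482
Mw = 2/3 * (24.7482 - 9.1)
= 2/3 * 15.6482
= 10.43

10.43


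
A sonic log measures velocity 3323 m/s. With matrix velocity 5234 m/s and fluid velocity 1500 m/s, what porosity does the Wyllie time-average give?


1/V - 1/Vm = 1/3323 - 1/5234 = 0.00010987
1/Vf - 1/Vm = 1/1500 - 1/5234 = 0.00047561
phi = 0.00010987 / 0.00047561 = 0.231

0.231


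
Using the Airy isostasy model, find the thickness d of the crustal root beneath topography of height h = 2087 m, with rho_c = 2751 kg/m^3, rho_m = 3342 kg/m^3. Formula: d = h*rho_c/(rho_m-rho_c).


rho_m - rho_c = 3342 - 2751 = 591
d = 2087 * 2751 / 591
= 5741337 / 591
= 9714.61 m

9714.61


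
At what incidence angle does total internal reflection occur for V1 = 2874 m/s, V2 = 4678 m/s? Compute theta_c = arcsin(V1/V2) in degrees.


V1/V2 = 2874/4678 = 0.614365
theta_c = arcsin(0.614365) = 37.9058 degrees

37.9058


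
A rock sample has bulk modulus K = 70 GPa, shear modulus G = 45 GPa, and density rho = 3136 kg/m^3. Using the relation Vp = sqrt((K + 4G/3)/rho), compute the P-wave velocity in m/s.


First compute the effective modulus:
K + 4G/3 = 70e9 + 4*45e9/3 = 130000000000.0 Pa
Then divide by density:
130000000000.0 / 3136 = 41454081.6327 Pa/(kg/m^3)
Take the square root:
Vp = sqrt(41454081.6327) = 6438.48 m/s

6438.48


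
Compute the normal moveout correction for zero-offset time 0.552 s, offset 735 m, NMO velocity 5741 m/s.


x/Vnmo = 735/5741 = 0.128026
(x/Vnmo)^2 = 0.016391
t0^2 = 0.304704
sqrt(0.304704 + 0.016391) = 0.566652
dt = 0.566652 - 0.552 = 0.014652

0.014652


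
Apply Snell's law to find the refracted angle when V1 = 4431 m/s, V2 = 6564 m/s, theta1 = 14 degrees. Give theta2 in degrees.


sin(theta1) = sin(14 deg) = 0.241922
sin(theta2) = V2/V1 * sin(theta1) = 6564/4431 * 0.241922 = 0.358379
theta2 = arcsin(0.358379) = 21.0007 degrees

21.0007


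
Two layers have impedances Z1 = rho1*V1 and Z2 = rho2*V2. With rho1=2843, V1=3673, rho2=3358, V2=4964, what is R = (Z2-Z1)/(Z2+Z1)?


Z1 = 2843 * 3673 = 10442339
Z2 = 3358 * 4964 = 16669112
R = (16669112 - 10442339) / (16669112 + 10442339) = 6226773 / 27111451 = 0.2297

0.2297


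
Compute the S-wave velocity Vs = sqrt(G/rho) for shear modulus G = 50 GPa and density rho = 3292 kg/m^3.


Convert G to Pa: G = 50e9 Pa
Compute G/rho = 50e9 / 3292 = 15188335.3584
Vs = sqrt(15188335.3584) = 3897.22 m/s

3897.22


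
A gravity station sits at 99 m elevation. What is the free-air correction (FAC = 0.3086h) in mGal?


FAC = 0.3086 * h
= 0.3086 * 99
= 30.5514 mGal

30.5514


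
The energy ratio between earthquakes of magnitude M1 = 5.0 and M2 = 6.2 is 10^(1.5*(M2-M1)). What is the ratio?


M2 - M1 = 6.2 - 5.0 = 1.2
1.5 * 1.2 = 1.8
ratio = 10^1.8 = 63.1

63.1


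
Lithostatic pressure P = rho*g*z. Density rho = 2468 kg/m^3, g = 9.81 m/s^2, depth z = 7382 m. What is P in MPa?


P = rho * g * z / 1e6
= 2468 * 9.81 * 7382 / 1e6
= 178726192.56 / 1e6
= 178.7262 MPa

178.7262


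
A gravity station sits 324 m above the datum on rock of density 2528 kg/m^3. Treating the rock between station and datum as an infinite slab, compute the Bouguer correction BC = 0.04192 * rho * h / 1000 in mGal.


BC = 0.04192 * rho * h / 1000
= 0.04192 * 2528 * 324 / 1000
= 34.3355 mGal

34.3355


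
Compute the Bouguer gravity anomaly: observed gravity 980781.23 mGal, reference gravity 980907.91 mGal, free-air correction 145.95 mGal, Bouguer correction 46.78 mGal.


BA = g_obs - g_ref + FAC - BC
= 980781.23 - 980907.91 + 145.95 - 46.78
= -27.51 mGal

-27.51


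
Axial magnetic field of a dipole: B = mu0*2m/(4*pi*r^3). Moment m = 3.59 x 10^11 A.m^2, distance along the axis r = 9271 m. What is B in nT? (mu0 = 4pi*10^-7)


m = 3.59 x 10^11 = 359000000000 A.m^2
2m = 718000000000 A.m^2
r^3 = 9271^3 = 796855809511
B = (4pi*10^-7) * 718000000000 / (4*pi * 796855809511) * 1e9
= 902265.410111 / 10013585428520.42 * 1e9
= 90.1041 nT

90.1041


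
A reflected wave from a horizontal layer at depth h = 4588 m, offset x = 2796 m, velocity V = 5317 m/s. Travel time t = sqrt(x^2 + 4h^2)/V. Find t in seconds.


x^2 + 4h^2 = 2796^2 + 4*4588^2 = 7817616 + 84198976 = 92016592
sqrt(92016592) = 9592.5279
t = 9592.5279 / 5317 = 1.8041 s

1.8041


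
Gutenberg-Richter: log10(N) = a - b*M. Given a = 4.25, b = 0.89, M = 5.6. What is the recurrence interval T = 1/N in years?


log10(N) = 4.25 - 0.89*5.6 = -0.734
N = 10^-0.734 = 0.184502
T = 1/N = 1/0.184502 = 5.42 years

5.42


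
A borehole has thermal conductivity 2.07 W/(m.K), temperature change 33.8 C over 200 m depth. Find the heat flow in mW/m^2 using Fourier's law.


q = k * dT / dz * 1000
= 2.07 * 33.8 / 200 * 1000
= 0.34983 * 1000
= 349.83 mW/m^2

349.83


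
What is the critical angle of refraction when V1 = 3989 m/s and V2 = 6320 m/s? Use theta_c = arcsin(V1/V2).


V1/V2 = 3989/6320 = 0.631171
theta_c = arcsin(0.631171) = 39.1366 degrees

39.1366


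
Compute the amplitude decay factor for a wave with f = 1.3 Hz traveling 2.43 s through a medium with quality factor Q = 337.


pi*f*t/Q = pi*1.3*2.43/337 = 0.029449
A/A0 = exp(-0.029449) = 0.97098

0.97098


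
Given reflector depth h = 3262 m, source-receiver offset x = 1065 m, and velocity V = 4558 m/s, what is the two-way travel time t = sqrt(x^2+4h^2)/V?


x^2 + 4h^2 = 1065^2 + 4*3262^2 = 1134225 + 42562576 = 43696801
sqrt(43696801) = 6610.3556
t = 6610.3556 / 4558 = 1.4503 s

1.4503


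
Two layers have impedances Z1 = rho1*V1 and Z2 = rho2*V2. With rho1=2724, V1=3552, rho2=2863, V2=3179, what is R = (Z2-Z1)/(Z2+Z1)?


Z1 = 2724 * 3552 = 9675648
Z2 = 2863 * 3179 = 9101477
R = (9101477 - 9675648) / (9101477 + 9675648) = -574171 / 18777125 = -0.0306

-0.0306


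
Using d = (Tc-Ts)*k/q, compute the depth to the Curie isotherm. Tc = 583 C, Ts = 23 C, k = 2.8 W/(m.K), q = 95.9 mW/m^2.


T_Curie - T_surf = 583 - 23 = 560 C
Convert q to W/m^2: 95.9 mW/m^2 = 0.0959 W/m^2
d = 560 * 2.8 / 0.0959 = 16350.36 m

16350.36


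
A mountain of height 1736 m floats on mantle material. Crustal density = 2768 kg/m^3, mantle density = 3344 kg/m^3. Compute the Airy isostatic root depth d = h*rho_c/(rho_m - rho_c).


rho_m - rho_c = 3344 - 2768 = 576
d = 1736 * 2768 / 576
= 4805248 / 576
= 8342.44 m

8342.44


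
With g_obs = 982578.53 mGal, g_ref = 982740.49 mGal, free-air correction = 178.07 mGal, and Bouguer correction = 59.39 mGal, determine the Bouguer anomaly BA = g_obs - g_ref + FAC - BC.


BA = g_obs - g_ref + FAC - BC
= 982578.53 - 982740.49 + 178.07 - 59.39
= -43.28 mGal

-43.28


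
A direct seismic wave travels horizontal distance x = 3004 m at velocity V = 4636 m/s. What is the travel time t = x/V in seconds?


t = x / V
= 3004 / 4636
= 0.648 s

0.648


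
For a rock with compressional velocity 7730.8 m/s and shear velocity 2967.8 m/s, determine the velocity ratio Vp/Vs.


Vp/Vs = 7730.8 / 2967.8
= 2.6049

2.6049


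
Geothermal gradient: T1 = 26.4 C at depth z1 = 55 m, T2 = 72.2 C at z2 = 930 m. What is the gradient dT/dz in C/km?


dT = 72.2 - 26.4 = 45.8 C
dz = 930 - 55 = 875 m
gradient = dT/dz * 1000 = 45.8/875 * 1000 = 52.3429 C/km

52.3429


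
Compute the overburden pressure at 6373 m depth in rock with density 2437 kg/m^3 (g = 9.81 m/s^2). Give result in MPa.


P = rho * g * z / 1e6
= 2437 * 9.81 * 6373 / 1e6
= 152359119.81 / 1e6
= 152.3591 MPa

152.3591


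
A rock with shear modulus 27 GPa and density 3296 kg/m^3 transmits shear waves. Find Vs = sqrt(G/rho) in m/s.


Convert G to Pa: G = 27e9 Pa
Compute G/rho = 27e9 / 3296 = 8191747.5728
Vs = sqrt(8191747.5728) = 2862.12 m/s

2862.12


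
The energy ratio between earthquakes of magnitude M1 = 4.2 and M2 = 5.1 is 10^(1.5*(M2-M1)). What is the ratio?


M2 - M1 = 5.1 - 4.2 = 0.9
1.5 * 0.9 = 1.35
ratio = 10^1.35 = 22.39

22.39


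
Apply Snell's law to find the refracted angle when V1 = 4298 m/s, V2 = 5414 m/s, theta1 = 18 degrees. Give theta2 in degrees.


sin(theta1) = sin(18 deg) = 0.309017
sin(theta2) = V2/V1 * sin(theta1) = 5414/4298 * 0.309017 = 0.389255
theta2 = arcsin(0.389255) = 22.9082 degrees

22.9082


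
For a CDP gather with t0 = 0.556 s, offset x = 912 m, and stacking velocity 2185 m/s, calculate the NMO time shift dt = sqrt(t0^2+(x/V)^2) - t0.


x/Vnmo = 912/2185 = 0.417391
(x/Vnmo)^2 = 0.174216
t0^2 = 0.309136
sqrt(0.309136 + 0.174216) = 0.695235
dt = 0.695235 - 0.556 = 0.139235

0.139235


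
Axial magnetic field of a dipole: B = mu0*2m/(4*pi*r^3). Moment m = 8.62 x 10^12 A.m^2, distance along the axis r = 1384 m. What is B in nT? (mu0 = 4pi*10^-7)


m = 8.62 x 10^12 = 8620000000000 A.m^2
2m = 17240000000000 A.m^2
r^3 = 1384^3 = 2650991104
B = (4pi*10^-7) * 17240000000000 / (4*pi * 2650991104) * 1e9
= 21664422.939155 / 33313336708.23 * 1e9
= 650322.816 nT

650322.816


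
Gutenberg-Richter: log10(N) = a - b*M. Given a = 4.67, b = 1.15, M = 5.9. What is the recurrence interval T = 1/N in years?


log10(N) = 4.67 - 1.15*5.9 = -2.115
N = 10^-2.115 = 0.007674
T = 1/N = 1/0.007674 = 130.3167 years

130.3167


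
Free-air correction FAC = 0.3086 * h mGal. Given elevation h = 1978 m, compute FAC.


FAC = 0.3086 * h
= 0.3086 * 1978
= 610.4108 mGal

610.4108


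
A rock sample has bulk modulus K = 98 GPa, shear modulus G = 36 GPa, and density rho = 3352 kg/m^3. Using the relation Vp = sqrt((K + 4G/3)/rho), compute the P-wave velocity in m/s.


First compute the effective modulus:
K + 4G/3 = 98e9 + 4*36e9/3 = 146000000000.0 Pa
Then divide by density:
146000000000.0 / 3352 = 43556085.9189 Pa/(kg/m^3)
Take the square root:
Vp = sqrt(43556085.9189) = 6599.7 m/s

6599.7


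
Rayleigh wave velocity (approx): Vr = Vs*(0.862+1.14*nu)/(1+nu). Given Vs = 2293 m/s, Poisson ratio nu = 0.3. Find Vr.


Numerator factor = 0.862 + 1.14*0.3 = 1.204
Denominator = 1 + 0.3 = 1.3
Vr = 2293 * 1.204 / 1.3 = 2123.67 m/s

2123.67


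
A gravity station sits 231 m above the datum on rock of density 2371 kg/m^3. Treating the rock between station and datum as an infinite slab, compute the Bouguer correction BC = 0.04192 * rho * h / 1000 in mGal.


BC = 0.04192 * rho * h / 1000
= 0.04192 * 2371 * 231 / 1000
= 22.9596 mGal

22.9596


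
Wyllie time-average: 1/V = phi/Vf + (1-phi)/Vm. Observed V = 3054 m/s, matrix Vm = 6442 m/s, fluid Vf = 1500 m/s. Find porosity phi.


1/V - 1/Vm = 1/3054 - 1/6442 = 0.00017221
1/Vf - 1/Vm = 1/1500 - 1/6442 = 0.00051144
phi = 0.00017221 / 0.00051144 = 0.3367

0.3367


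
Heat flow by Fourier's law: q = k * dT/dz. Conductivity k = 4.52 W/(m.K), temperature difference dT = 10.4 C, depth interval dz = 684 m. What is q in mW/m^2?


q = k * dT / dz * 1000
= 4.52 * 10.4 / 684 * 1000
= 0.068725 * 1000
= 68.7251 mW/m^2

68.7251


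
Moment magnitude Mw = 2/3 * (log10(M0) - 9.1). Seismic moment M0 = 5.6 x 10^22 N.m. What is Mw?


log10(M0) = log10(5.6 x 10^22) = 22.7482
Mw = 2/3 * (22.7482 - 9.1)
= 2/3 * 13.6482
= 9.1

9.1


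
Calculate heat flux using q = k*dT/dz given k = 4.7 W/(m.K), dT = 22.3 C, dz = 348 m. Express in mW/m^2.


q = k * dT / dz * 1000
= 4.7 * 22.3 / 348 * 1000
= 0.301178 * 1000
= 301.1782 mW/m^2

301.1782


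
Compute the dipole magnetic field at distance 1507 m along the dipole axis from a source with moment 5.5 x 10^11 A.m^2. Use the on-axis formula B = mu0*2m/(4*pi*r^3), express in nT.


m = 5.5 x 10^11 = 550000000000 A.m^2
2m = 1100000000000 A.m^2
r^3 = 1507^3 = 3422470843
B = (4pi*10^-7) * 1100000000000 / (4*pi * 3422470843) * 1e9
= 1382300.76758 / 43008037029.98 * 1e9
= 32140.5222 nT

32140.5222


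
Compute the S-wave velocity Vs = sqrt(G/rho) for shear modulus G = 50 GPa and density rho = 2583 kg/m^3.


Convert G to Pa: G = 50e9 Pa
Compute G/rho = 50e9 / 2583 = 19357336.4305
Vs = sqrt(19357336.4305) = 4399.7 m/s

4399.7


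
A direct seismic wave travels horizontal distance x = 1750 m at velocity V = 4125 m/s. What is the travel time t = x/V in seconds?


t = x / V
= 1750 / 4125
= 0.4242 s

0.4242


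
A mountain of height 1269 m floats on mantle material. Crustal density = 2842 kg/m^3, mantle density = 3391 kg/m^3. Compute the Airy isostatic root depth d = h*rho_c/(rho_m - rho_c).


rho_m - rho_c = 3391 - 2842 = 549
d = 1269 * 2842 / 549
= 3606498 / 549
= 6569.21 m

6569.21


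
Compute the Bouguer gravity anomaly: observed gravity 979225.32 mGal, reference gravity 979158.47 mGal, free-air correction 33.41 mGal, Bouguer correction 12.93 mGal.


BA = g_obs - g_ref + FAC - BC
= 979225.32 - 979158.47 + 33.41 - 12.93
= 87.33 mGal

87.33


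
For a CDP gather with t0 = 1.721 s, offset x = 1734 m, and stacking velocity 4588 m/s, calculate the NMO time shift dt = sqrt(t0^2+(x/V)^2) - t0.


x/Vnmo = 1734/4588 = 0.377942
(x/Vnmo)^2 = 0.142841
t0^2 = 2.961841
sqrt(2.961841 + 0.142841) = 1.762011
dt = 1.762011 - 1.721 = 0.041011

0.041011


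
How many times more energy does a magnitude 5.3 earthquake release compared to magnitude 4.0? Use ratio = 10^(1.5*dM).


M2 - M1 = 5.3 - 4.0 = 1.3
1.5 * 1.3 = 1.95
ratio = 10^1.95 = 89.13

89.13


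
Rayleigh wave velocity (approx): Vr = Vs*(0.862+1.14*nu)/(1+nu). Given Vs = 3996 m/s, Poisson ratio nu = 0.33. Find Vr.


Numerator factor = 0.862 + 1.14*0.33 = 1.2382
Denominator = 1 + 0.33 = 1.33
Vr = 3996 * 1.2382 / 1.33 = 3720.19 m/s

3720.19


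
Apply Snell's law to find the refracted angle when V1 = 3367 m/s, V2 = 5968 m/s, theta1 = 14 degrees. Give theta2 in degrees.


sin(theta1) = sin(14 deg) = 0.241922
sin(theta2) = V2/V1 * sin(theta1) = 5968/3367 * 0.241922 = 0.428806
theta2 = arcsin(0.428806) = 25.3918 degrees

25.3918


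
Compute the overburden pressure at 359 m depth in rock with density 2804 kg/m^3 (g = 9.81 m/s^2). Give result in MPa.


P = rho * g * z / 1e6
= 2804 * 9.81 * 359 / 1e6
= 9875099.16 / 1e6
= 9.8751 MPa

9.8751


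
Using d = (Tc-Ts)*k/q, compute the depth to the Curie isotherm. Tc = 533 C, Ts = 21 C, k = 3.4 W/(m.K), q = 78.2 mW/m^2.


T_Curie - T_surf = 533 - 21 = 512 C
Convert q to W/m^2: 78.2 mW/m^2 = 0.0782 W/m^2
d = 512 * 3.4 / 0.0782 = 22260.87 m

22260.87


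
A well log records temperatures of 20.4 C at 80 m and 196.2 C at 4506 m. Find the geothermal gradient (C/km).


dT = 196.2 - 20.4 = 175.8 C
dz = 4506 - 80 = 4426 m
gradient = dT/dz * 1000 = 175.8/4426 * 1000 = 39.7198 C/km

39.7198


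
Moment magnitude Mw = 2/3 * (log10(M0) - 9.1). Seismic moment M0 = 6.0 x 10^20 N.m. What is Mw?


log10(M0) = log10(6.0 x 10^20) = 20.7782
Mw = 2/3 * (20.7782 - 9.1)
= 2/3 * 11.6782
= 7.79

7.79


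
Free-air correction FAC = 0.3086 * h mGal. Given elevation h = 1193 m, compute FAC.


FAC = 0.3086 * h
= 0.3086 * 1193
= 368.1598 mGal

368.1598


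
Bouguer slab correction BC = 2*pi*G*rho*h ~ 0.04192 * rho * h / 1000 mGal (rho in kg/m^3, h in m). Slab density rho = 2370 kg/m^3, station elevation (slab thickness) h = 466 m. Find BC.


BC = 0.04192 * rho * h / 1000
= 0.04192 * 2370 * 466 / 1000
= 46.2973 mGal

46.2973


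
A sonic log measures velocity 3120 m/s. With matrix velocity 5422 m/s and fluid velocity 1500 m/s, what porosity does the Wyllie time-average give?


1/V - 1/Vm = 1/3120 - 1/5422 = 0.00013608
1/Vf - 1/Vm = 1/1500 - 1/5422 = 0.00048223
phi = 0.00013608 / 0.00048223 = 0.2822

0.2822


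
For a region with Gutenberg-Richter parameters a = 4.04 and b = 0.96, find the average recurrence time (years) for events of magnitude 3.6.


log10(N) = 4.04 - 0.96*3.6 = 0.584
N = 10^0.584 = 3.837072
T = 1/N = 1/3.837072 = 0.2606 years

0.2606


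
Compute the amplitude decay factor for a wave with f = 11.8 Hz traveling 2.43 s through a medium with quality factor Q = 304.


pi*f*t/Q = pi*11.8*2.43/304 = 0.296322
A/A0 = exp(-0.296322) = 0.743548

0.743548


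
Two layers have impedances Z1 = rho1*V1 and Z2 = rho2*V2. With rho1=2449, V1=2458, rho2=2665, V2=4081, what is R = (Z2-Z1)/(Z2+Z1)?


Z1 = 2449 * 2458 = 6019642
Z2 = 2665 * 4081 = 10875865
R = (10875865 - 6019642) / (10875865 + 6019642) = 4856223 / 16895507 = 0.2874

0.2874


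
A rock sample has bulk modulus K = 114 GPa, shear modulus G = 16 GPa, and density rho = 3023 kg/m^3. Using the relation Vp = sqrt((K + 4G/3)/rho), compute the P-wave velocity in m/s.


First compute the effective modulus:
K + 4G/3 = 114e9 + 4*16e9/3 = 135333333333.33 Pa
Then divide by density:
135333333333.33 / 3023 = 44767890.6164 Pa/(kg/m^3)
Take the square root:
Vp = sqrt(44767890.6164) = 6690.88 m/s

6690.88


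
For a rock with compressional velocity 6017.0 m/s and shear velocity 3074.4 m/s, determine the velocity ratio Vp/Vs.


Vp/Vs = 6017.0 / 3074.4
= 1.9571

1.9571


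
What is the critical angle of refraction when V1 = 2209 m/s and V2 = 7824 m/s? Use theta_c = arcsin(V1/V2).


V1/V2 = 2209/7824 = 0.282336
theta_c = arcsin(0.282336) = 16.3997 degrees

16.3997


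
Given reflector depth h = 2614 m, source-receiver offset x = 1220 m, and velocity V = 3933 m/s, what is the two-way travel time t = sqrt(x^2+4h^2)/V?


x^2 + 4h^2 = 1220^2 + 4*2614^2 = 1488400 + 27331984 = 28820384
sqrt(28820384) = 5368.462
t = 5368.462 / 3933 = 1.365 s

1.365


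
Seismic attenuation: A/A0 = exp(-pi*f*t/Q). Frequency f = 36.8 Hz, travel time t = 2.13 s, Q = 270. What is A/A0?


pi*f*t/Q = pi*36.8*2.13/270 = 0.912039
A/A0 = exp(-0.912039) = 0.401704

0.401704


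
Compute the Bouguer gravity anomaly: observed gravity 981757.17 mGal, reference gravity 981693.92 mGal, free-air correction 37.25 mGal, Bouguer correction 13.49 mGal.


BA = g_obs - g_ref + FAC - BC
= 981757.17 - 981693.92 + 37.25 - 13.49
= 87.01 mGal

87.01


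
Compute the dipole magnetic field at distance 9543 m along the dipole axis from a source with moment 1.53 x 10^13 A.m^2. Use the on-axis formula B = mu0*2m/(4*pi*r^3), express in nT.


m = 1.53 x 10^13 = 15300000000000 A.m^2
2m = 30600000000000 A.m^2
r^3 = 9543^3 = 869070026007
B = (4pi*10^-7) * 30600000000000 / (4*pi * 869070026007) * 1e9
= 38453094.079939 / 10921056036634.73 * 1e9
= 3521.0051 nT

3521.0051


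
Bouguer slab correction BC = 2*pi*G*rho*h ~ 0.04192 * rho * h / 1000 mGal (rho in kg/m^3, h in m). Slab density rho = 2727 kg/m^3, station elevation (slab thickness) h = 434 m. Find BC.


BC = 0.04192 * rho * h / 1000
= 0.04192 * 2727 * 434 / 1000
= 49.6131 mGal

49.6131


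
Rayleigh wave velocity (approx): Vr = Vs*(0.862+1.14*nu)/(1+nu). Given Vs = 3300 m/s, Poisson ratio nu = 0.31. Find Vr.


Numerator factor = 0.862 + 1.14*0.31 = 1.2154
Denominator = 1 + 0.31 = 1.31
Vr = 3300 * 1.2154 / 1.31 = 3061.69 m/s

3061.69


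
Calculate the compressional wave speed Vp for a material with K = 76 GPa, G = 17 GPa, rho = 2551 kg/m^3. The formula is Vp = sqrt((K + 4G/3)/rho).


First compute the effective modulus:
K + 4G/3 = 76e9 + 4*17e9/3 = 98666666666.67 Pa
Then divide by density:
98666666666.67 / 2551 = 38677642.7545 Pa/(kg/m^3)
Take the square root:
Vp = sqrt(38677642.7545) = 6219.14 m/s

6219.14


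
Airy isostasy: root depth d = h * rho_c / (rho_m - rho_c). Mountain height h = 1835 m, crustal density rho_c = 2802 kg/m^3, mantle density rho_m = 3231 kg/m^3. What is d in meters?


rho_m - rho_c = 3231 - 2802 = 429
d = 1835 * 2802 / 429
= 5141670 / 429
= 11985.24 m

11985.24


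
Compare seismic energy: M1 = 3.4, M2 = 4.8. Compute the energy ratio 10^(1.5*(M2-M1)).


M2 - M1 = 4.8 - 3.4 = 1.4
1.5 * 1.4 = 2.1
ratio = 10^2.1 = 125.89

125.89


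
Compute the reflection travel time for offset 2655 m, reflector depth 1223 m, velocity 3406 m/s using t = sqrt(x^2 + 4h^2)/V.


x^2 + 4h^2 = 2655^2 + 4*1223^2 = 7049025 + 5982916 = 13031941
sqrt(13031941) = 3609.978
t = 3609.978 / 3406 = 1.0599 s

1.0599


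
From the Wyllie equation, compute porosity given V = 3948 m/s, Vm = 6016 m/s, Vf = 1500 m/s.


1/V - 1/Vm = 1/3948 - 1/6016 = 8.707e-05
1/Vf - 1/Vm = 1/1500 - 1/6016 = 0.00050044
phi = 8.707e-05 / 0.00050044 = 0.174

0.174


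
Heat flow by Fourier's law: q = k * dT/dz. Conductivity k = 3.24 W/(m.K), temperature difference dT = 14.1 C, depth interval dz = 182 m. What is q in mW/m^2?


q = k * dT / dz * 1000
= 3.24 * 14.1 / 182 * 1000
= 0.251011 * 1000
= 251.011 mW/m^2

251.011


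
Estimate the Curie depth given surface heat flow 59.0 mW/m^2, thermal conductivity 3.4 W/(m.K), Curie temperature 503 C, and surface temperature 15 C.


T_Curie - T_surf = 503 - 15 = 488 C
Convert q to W/m^2: 59.0 mW/m^2 = 0.059 W/m^2
d = 488 * 3.4 / 0.059 = 28122.03 m

28122.03


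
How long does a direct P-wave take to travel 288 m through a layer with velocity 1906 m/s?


t = x / V
= 288 / 1906
= 0.1511 s

0.1511


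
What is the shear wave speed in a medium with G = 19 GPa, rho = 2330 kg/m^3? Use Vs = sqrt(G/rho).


Convert G to Pa: G = 19e9 Pa
Compute G/rho = 19e9 / 2330 = 8154506.4378
Vs = sqrt(8154506.4378) = 2855.61 m/s

2855.61


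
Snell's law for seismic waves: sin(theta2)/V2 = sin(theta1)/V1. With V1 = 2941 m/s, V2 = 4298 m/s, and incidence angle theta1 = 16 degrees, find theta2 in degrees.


sin(theta1) = sin(16 deg) = 0.275637
sin(theta2) = V2/V1 * sin(theta1) = 4298/2941 * 0.275637 = 0.402819
theta2 = arcsin(0.402819) = 23.7545 degrees

23.7545


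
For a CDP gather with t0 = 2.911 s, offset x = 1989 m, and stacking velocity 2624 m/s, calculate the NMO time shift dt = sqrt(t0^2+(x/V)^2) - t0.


x/Vnmo = 1989/2624 = 0.758003
(x/Vnmo)^2 = 0.574569
t0^2 = 8.473921
sqrt(8.473921 + 0.574569) = 3.008071
dt = 3.008071 - 2.911 = 0.097071

0.097071


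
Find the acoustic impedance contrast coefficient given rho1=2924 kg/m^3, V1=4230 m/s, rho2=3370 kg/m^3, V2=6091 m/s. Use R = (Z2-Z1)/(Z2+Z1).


Z1 = 2924 * 4230 = 12368520
Z2 = 3370 * 6091 = 20526670
R = (20526670 - 12368520) / (20526670 + 12368520) = 8158150 / 32895190 = 0.248

0.248


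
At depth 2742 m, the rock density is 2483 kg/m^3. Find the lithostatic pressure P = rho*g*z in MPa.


P = rho * g * z / 1e6
= 2483 * 9.81 * 2742 / 1e6
= 66790266.66 / 1e6
= 66.7903 MPa

66.7903


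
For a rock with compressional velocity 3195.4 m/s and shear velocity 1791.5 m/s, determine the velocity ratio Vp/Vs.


Vp/Vs = 3195.4 / 1791.5
= 1.7836

1.7836


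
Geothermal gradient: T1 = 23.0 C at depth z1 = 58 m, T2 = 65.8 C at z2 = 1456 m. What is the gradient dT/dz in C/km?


dT = 65.8 - 23.0 = 42.8 C
dz = 1456 - 58 = 1398 m
gradient = dT/dz * 1000 = 42.8/1398 * 1000 = 30.6152 C/km

30.6152


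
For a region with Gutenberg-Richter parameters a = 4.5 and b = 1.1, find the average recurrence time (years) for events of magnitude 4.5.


log10(N) = 4.5 - 1.1*4.5 = -0.45
N = 10^-0.45 = 0.354813
T = 1/N = 1/0.354813 = 2.8184 years

2.8184


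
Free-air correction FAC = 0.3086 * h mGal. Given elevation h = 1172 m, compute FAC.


FAC = 0.3086 * h
= 0.3086 * 1172
= 361.6792 mGal

361.6792


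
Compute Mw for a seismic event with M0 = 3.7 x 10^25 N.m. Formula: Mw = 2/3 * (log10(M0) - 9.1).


log10(M0) = log10(3.7 x 10^25) = 25.5682
Mw = 2/3 * (25.5682 - 9.1)
= 2/3 * 16.4682
= 10.98

10.98


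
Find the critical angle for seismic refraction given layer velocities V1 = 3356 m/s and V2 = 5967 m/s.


V1/V2 = 3356/5967 = 0.562427
theta_c = arcsin(0.562427) = 34.2238 degrees

34.2238


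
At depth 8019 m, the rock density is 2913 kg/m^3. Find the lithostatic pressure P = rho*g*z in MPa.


P = rho * g * z / 1e6
= 2913 * 9.81 * 8019 / 1e6
= 229155194.07 / 1e6
= 229.1552 MPa

229.1552


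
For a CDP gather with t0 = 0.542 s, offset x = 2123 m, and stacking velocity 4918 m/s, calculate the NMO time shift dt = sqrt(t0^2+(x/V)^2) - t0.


x/Vnmo = 2123/4918 = 0.43168
(x/Vnmo)^2 = 0.186347
t0^2 = 0.293764
sqrt(0.293764 + 0.186347) = 0.692901
dt = 0.692901 - 0.542 = 0.150901

0.150901


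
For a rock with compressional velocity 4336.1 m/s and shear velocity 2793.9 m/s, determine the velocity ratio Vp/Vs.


Vp/Vs = 4336.1 / 2793.9
= 1.552

1.552


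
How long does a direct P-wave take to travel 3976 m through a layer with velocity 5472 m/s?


t = x / V
= 3976 / 5472
= 0.7266 s

0.7266


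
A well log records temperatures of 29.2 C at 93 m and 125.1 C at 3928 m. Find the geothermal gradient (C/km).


dT = 125.1 - 29.2 = 95.9 C
dz = 3928 - 93 = 3835 m
gradient = dT/dz * 1000 = 95.9/3835 * 1000 = 25.0065 C/km

25.0065


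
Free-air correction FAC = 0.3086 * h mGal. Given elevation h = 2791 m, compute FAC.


FAC = 0.3086 * h
= 0.3086 * 2791
= 861.3026 mGal

861.3026


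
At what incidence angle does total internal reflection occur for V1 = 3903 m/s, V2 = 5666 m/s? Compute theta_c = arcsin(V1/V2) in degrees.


V1/V2 = 3903/5666 = 0.688846
theta_c = arcsin(0.688846) = 43.5388 degrees

43.5388


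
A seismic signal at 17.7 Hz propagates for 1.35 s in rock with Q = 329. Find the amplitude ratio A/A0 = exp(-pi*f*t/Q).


pi*f*t/Q = pi*17.7*1.35/329 = 0.228171
A/A0 = exp(-0.228171) = 0.795988

0.795988


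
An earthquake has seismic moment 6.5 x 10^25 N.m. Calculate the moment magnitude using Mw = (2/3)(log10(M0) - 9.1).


log10(M0) = log10(6.5 x 10^25) = 25.8129
Mw = 2/3 * (25.8129 - 9.1)
= 2/3 * 16.7129
= 11.14

11.14


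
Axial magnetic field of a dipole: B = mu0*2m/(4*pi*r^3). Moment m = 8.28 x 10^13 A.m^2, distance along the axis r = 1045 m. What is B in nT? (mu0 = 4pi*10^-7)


m = 8.28 x 10^13 = 82800000000000 A.m^2
2m = 165600000000000 A.m^2
r^3 = 1045^3 = 1141166125
B = (4pi*10^-7) * 165600000000000 / (4*pi * 1141166125) * 1e9
= 208099097.373788 / 14340316459.3 * 1e9
= 14511471.7631 nT

14511471.7631


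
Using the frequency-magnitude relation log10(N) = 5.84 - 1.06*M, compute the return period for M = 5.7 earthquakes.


log10(N) = 5.84 - 1.06*5.7 = -0.202
N = 10^-0.202 = 0.628058
T = 1/N = 1/0.628058 = 1.5922 years

1.5922


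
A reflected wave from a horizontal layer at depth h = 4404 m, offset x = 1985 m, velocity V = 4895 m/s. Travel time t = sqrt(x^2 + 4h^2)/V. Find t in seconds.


x^2 + 4h^2 = 1985^2 + 4*4404^2 = 3940225 + 77580864 = 81521089
sqrt(81521089) = 9028.903
t = 9028.903 / 4895 = 1.8445 s

1.8445


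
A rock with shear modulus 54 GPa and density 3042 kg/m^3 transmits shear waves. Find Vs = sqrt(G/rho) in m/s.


Convert G to Pa: G = 54e9 Pa
Compute G/rho = 54e9 / 3042 = 17751479.2899
Vs = sqrt(17751479.2899) = 4213.25 m/s

4213.25


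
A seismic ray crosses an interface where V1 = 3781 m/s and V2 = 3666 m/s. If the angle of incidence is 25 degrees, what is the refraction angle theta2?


sin(theta1) = sin(25 deg) = 0.422618
sin(theta2) = V2/V1 * sin(theta1) = 3666/3781 * 0.422618 = 0.409764
theta2 = arcsin(0.409764) = 24.19 degrees

24.19


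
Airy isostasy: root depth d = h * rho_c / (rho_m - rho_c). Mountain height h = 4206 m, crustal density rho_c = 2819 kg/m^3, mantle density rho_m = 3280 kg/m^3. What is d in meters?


rho_m - rho_c = 3280 - 2819 = 461
d = 4206 * 2819 / 461
= 11856714 / 461
= 25719.55 m

25719.55


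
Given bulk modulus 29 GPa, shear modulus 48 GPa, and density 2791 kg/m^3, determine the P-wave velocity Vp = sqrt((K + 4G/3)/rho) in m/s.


First compute the effective modulus:
K + 4G/3 = 29e9 + 4*48e9/3 = 93000000000.0 Pa
Then divide by density:
93000000000.0 / 2791 = 33321390.1827 Pa/(kg/m^3)
Take the square root:
Vp = sqrt(33321390.1827) = 5772.47 m/s

5772.47


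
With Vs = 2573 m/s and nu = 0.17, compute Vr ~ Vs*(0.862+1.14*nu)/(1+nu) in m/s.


Numerator factor = 0.862 + 1.14*0.17 = 1.0558
Denominator = 1 + 0.17 = 1.17
Vr = 2573 * 1.0558 / 1.17 = 2321.86 m/s

2321.86


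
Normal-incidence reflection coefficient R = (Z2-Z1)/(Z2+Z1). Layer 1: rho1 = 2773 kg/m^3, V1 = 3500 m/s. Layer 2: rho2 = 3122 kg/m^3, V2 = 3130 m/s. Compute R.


Z1 = 2773 * 3500 = 9705500
Z2 = 3122 * 3130 = 9771860
R = (9771860 - 9705500) / (9771860 + 9705500) = 66360 / 19477360 = 0.0034

0.0034


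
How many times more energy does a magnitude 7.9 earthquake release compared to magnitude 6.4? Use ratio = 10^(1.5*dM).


M2 - M1 = 7.9 - 6.4 = 1.5
1.5 * 1.5 = 2.25
ratio = 10^2.25 = 177.83

177.83


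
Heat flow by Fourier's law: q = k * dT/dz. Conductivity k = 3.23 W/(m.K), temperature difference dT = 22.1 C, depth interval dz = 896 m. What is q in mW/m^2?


q = k * dT / dz * 1000
= 3.23 * 22.1 / 896 * 1000
= 0.079669 * 1000
= 79.6685 mW/m^2

79.6685


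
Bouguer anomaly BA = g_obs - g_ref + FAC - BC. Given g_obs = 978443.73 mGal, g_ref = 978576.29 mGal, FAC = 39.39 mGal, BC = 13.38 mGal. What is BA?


BA = g_obs - g_ref + FAC - BC
= 978443.73 - 978576.29 + 39.39 - 13.38
= -106.55 mGal

-106.55


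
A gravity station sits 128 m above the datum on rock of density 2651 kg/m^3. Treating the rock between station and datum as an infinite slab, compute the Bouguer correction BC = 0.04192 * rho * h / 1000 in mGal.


BC = 0.04192 * rho * h / 1000
= 0.04192 * 2651 * 128 / 1000
= 14.2246 mGal

14.2246


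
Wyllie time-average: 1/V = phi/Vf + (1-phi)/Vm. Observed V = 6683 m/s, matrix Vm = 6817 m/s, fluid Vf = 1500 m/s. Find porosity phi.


1/V - 1/Vm = 1/6683 - 1/6817 = 2.94e-06
1/Vf - 1/Vm = 1/1500 - 1/6817 = 0.00051997
phi = 2.94e-06 / 0.00051997 = 0.0057

0.0057


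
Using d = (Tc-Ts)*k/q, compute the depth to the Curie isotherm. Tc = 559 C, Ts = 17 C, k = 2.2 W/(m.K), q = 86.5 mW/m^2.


T_Curie - T_surf = 559 - 17 = 542 C
Convert q to W/m^2: 86.5 mW/m^2 = 0.0865 W/m^2
d = 542 * 2.2 / 0.0865 = 13784.97 m

13784.97
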